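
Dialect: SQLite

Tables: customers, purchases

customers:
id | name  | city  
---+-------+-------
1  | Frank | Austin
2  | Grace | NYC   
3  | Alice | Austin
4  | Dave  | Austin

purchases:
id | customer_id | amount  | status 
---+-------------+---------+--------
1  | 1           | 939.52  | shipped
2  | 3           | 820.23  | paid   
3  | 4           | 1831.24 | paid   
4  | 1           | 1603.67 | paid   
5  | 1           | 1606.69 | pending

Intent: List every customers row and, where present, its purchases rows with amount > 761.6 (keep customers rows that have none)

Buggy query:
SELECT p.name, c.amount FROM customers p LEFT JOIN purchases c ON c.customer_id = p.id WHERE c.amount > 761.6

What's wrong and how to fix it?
Bug: Filtering c.amount in WHERE discards the NULL rows produced by LEFT JOIN, turning it into an inner join

Fix: Move the right-table condition into the ON clause so unmatched parents are kept

Corrected query:
SELECT p.name, c.amount FROM customers p LEFT JOIN purchases c ON c.customer_id = p.id AND c.amount > 761.6

Result:
name  | amount 
------+--------
Frank | 939.52 
Frank | 1603.67
Frank | 1606.69
Grace | NULL   
Alice | 820.23 
Dave  | 1831.24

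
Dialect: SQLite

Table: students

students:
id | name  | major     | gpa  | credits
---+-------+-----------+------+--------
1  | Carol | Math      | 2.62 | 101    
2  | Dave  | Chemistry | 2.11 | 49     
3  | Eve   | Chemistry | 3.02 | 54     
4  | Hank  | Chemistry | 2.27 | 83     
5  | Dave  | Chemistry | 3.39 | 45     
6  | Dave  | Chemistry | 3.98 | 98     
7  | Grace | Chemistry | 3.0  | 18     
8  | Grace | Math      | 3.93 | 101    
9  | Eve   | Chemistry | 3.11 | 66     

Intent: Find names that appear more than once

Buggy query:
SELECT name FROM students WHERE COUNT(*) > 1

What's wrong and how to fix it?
Bug: COUNT(*) is an aggregate and cannot be used in WHERE

Fix: Group first, then use HAVING for the count condition

Corrected query:
SELECT name FROM students GROUP BY name HAVING COUNT(*) > 1

Result:
name 
-----
Dave 
Eve  
Grace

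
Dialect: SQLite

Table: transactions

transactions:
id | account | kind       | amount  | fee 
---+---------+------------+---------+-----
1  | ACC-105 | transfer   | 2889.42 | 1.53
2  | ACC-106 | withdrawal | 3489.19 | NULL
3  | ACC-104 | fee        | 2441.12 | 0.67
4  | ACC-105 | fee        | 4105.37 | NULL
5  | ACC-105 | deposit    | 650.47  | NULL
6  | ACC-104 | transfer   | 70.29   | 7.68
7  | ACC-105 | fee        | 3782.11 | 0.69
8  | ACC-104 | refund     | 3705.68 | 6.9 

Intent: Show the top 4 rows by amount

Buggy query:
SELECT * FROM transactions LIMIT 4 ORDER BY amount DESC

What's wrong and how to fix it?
Bug: LIMIT must come after ORDER BY

Fix: Sort with ORDER BY, then apply LIMIT

Corrected query:
SELECT * FROM transactions ORDER BY amount DESC LIMIT 4

Result:
id | account | kind       | amount  | fee 
---+---------+------------+---------+-----
4  | ACC-105 | fee        | 4105.37 | NULL
7  | ACC-105 | fee        | 3782.11 | 0.69
8  | ACC-104 | refund     | 3705.68 | 6.9 
2  | ACC-106 | withdrawal | 3489.19 | NULL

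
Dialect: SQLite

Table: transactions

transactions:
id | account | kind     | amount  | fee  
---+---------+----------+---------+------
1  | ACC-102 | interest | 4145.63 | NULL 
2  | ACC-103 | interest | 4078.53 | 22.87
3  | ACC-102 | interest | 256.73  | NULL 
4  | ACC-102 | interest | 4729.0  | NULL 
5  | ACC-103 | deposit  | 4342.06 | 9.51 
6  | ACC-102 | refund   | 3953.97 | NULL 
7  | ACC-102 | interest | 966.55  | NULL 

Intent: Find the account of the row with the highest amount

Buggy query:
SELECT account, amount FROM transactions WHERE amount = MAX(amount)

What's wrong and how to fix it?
Bug: WHERE is evaluated per row; an aggregate over the whole table isn't defined there

Fix: Wrap MAX in a scalar subquery so WHERE compares against a single value

Corrected query:
SELECT account, amount FROM transactions WHERE amount = (SELECT MAX(amount) FROM transactions)

Result:
account | amount
--------+-------
ACC-102 | 4729  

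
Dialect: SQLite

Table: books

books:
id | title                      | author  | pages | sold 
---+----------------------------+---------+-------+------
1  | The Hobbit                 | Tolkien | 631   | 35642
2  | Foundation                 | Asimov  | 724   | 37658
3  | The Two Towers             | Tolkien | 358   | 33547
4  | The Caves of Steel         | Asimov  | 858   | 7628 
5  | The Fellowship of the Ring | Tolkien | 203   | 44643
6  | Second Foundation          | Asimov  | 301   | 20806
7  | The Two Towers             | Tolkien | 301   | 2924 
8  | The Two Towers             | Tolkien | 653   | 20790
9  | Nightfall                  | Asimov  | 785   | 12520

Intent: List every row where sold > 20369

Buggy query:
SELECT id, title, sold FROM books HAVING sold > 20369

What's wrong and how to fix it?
Bug: This is a non-aggregate query (no GROUP BY, no aggregates), so in SQLite the HAVING clause is invalid here; a row-level condition belongs in WHERE

Fix: Replace HAVING with WHERE since the condition applies to individual rows

Corrected query:
SELECT id, title, sold FROM books WHERE sold > 20369

Result:
id | title                      | sold 
---+----------------------------+------
1  | The Hobbit                 | 35642
2  | Foundation                 | 37658
3  | The Two Towers             | 33547
5  | The Fellowship of the Ring | 44643
6  | Second Foundation          | 20806
8  | The Two Towers             | 20790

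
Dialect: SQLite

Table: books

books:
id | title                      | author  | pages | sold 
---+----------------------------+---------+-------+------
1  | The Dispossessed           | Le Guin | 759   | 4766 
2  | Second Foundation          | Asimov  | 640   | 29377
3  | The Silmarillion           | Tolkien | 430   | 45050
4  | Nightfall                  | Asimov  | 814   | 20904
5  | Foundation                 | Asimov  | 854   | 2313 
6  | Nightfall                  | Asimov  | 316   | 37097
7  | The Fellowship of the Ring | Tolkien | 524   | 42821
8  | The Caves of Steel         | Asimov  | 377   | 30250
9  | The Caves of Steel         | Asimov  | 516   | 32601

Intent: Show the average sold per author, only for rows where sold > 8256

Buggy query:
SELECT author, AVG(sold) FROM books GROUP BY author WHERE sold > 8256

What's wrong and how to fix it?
Bug: WHERE cannot follow GROUP BY

Fix: Move the WHERE clause before GROUP BY

Corrected query:
SELECT author, AVG(sold) FROM books WHERE sold > 8256 GROUP BY author

Result:
author  | AVG(sold)
--------+----------
Asimov  | 30045.8  
Tolkien | 43935.5  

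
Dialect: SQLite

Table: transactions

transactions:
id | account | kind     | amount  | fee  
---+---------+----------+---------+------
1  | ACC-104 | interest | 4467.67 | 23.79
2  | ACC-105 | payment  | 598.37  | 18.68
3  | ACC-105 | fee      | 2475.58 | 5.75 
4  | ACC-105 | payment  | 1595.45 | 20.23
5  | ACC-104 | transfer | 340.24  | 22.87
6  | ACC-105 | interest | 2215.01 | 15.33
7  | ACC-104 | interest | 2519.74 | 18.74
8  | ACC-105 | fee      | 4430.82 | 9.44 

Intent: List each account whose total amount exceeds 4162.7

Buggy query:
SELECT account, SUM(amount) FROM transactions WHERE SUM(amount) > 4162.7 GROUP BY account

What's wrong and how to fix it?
Bug: SUM(amount) is an aggregate, but WHERE filters rows before aggregation

Fix: Move the aggregate condition to a HAVING clause

Corrected query:
SELECT account, SUM(amount) FROM transactions GROUP BY account HAVING SUM(amount) > 4162.7

Result:
account | SUM(amount)
--------+------------
ACC-104 | 7327.65    
ACC-105 | 11315.23   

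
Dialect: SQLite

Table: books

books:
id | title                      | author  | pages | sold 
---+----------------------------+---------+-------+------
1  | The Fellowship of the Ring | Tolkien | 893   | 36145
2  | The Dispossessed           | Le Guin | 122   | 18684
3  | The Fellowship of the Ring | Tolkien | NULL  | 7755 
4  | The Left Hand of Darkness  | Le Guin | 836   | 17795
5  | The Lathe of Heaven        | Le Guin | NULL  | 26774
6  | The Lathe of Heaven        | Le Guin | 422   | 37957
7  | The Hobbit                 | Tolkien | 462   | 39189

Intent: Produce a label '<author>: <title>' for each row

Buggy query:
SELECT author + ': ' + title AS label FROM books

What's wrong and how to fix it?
Bug: '+' is numeric addition; on text columns SQLite converts them to 0 instead of concatenating

Fix: Replace + with || to concatenate text

Corrected query:
SELECT author || ': ' || title AS label FROM books

Result:
label                              
-----------------------------------
Tolkien: The Fellowship of the Ring
Le Guin: The Dispossessed          
Tolkien: The Fellowship of the Ring
Le Guin: The Left Hand of Darkness 
Le Guin: The Lathe of Heaven       
Le Guin: The Lathe of Heaven       
Tolkien: The Hobbit                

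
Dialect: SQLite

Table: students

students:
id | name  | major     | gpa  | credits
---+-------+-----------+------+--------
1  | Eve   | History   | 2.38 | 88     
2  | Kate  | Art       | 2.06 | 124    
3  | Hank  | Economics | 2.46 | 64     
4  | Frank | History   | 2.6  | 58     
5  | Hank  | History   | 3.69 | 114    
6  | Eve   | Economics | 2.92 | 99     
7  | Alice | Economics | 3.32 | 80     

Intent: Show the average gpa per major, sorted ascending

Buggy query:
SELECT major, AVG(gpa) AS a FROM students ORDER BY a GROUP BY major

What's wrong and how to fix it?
Bug: GROUP BY must precede ORDER BY

Fix: Move ORDER BY to the end, after GROUP BY

Corrected query:
SELECT major, AVG(gpa) AS a FROM students GROUP BY major ORDER BY a

Result:
major     | a   
----------+-----
Art       | 2.06
History   | 2.89
Economics | 2.9 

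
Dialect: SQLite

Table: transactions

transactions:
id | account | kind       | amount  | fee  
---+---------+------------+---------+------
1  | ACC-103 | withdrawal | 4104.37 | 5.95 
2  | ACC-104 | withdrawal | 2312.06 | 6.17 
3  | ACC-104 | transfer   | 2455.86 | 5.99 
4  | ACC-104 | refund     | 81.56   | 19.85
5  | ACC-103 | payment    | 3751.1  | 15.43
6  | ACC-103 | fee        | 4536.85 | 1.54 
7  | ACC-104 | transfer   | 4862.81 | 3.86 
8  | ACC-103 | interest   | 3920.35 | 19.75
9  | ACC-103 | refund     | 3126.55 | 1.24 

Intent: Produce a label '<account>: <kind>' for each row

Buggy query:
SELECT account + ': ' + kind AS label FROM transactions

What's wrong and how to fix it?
Bug: '+' is numeric addition; on text columns SQLite converts them to 0 instead of concatenating

Fix: Replace + with || to concatenate text

Corrected query:
SELECT account || ': ' || kind AS label FROM transactions

Result:
label              
-------------------
ACC-103: withdrawal
ACC-104: withdrawal
ACC-104: transfer  
ACC-104: refund    
ACC-103: payment   
ACC-103: fee       
ACC-104: transfer  
ACC-103: interest  
ACC-103: refund    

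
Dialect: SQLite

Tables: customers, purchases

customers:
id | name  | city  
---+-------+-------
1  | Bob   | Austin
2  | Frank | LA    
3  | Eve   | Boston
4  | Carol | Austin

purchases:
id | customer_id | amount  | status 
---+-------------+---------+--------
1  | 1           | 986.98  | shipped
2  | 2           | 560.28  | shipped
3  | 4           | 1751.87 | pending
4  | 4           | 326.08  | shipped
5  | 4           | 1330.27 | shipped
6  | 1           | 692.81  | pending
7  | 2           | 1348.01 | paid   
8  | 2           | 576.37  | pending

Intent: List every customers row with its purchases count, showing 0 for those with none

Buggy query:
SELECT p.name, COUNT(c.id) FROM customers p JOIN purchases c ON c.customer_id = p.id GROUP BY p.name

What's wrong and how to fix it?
Bug: An inner join excludes parents with zero children

Fix: Switch to LEFT JOIN to retain unmatched parent rows

Corrected query:
SELECT p.name, COUNT(c.id) FROM customers p LEFT JOIN purchases c ON c.customer_id = p.id GROUP BY p.name

Result:
name  | COUNT(c.id)
------+------------
Bob   | 2          
Carol | 3          
Eve   | 0          
Frank | 3          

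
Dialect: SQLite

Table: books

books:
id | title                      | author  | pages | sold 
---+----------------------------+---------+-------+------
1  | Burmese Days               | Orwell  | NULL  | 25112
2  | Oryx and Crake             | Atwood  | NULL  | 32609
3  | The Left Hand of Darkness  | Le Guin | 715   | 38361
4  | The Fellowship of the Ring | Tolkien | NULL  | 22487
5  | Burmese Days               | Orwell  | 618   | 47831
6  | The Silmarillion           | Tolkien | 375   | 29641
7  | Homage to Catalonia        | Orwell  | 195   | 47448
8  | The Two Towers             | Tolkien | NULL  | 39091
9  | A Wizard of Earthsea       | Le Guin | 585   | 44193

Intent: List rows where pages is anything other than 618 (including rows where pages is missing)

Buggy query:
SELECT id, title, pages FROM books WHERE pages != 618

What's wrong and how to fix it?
Bug: 'pages != 618' is unknown when pages is NULL, so NULL rows are silently excluded

Fix: Handle NULL separately with IS NULL alongside the inequality

Corrected query:
SELECT id, title, pages FROM books WHERE pages != 618 OR pages IS NULL

Result:
id | title                      | pages
---+----------------------------+------
1  | Burmese Days               | NULL 
2  | Oryx and Crake             | NULL 
3  | The Left Hand of Darkness  | 715  
4  | The Fellowship of the Ring | NULL 
6  | The Silmarillion           | 375  
7  | Homage to Catalonia        | 195  
8  | The Two Towers             | NULL 
9  | A Wizard of Earthsea       | 585  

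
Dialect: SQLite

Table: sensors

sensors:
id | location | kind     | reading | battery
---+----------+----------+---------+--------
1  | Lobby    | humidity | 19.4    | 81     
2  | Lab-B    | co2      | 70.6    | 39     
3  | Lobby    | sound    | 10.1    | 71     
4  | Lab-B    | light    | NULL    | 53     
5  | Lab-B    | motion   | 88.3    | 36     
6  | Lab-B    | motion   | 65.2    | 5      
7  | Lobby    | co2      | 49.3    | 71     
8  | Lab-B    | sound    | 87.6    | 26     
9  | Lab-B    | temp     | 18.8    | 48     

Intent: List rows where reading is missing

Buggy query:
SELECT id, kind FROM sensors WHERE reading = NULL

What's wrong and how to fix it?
Bug: '= NULL' is always unknown in SQL three-valued logic, so no rows match

Fix: Use IS NULL to test for NULL

Corrected query:
SELECT id, kind FROM sensors WHERE reading IS NULL

Result:
id | kind 
---+------
4  | light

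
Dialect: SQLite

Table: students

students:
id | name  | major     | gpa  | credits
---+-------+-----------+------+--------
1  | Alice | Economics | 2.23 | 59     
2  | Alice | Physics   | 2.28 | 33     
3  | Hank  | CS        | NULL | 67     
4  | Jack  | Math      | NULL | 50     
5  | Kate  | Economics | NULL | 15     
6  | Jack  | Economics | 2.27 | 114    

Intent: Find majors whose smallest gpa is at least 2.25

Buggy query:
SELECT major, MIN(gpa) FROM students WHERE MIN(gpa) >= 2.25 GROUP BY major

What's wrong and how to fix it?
Bug: Aggregates like MIN are computed per group after WHERE runs

Fix: Use HAVING for the per-group MIN condition

Corrected query:
SELECT major, MIN(gpa) FROM students GROUP BY major HAVING MIN(gpa) >= 2.25

Result:
major   | MIN(gpa)
--------+---------
Physics | 2.28    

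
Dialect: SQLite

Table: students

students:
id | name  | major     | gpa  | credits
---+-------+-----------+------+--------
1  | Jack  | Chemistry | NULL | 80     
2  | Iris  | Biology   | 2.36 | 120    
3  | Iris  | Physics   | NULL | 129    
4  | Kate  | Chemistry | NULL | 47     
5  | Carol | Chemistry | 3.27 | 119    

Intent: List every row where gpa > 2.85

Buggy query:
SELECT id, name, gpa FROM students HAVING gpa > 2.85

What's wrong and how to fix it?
Bug: HAVING filters the output of aggregation, but this query has no GROUP BY and no aggregate functions, so SQLite rejects it (HAVING clause on a non-aggregate query); the condition here is per row

Fix: Replace HAVING with WHERE since the condition applies to individual rows

Corrected query:
SELECT id, name, gpa FROM students WHERE gpa > 2.85

Result:
id | name  | gpa 
---+-------+-----
5  | Carol | 3.27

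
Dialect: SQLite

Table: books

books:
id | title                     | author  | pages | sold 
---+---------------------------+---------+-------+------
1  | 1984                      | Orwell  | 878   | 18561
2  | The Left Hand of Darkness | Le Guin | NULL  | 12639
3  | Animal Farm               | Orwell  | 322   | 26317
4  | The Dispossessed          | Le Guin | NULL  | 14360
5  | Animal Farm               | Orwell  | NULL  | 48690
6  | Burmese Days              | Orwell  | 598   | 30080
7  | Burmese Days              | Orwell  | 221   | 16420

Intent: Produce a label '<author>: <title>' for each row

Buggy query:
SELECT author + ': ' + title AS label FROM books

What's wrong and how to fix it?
Bug: SQLite uses || for string concatenation; + coerces text to numbers (yielding 0)

Fix: Use the || operator for string concatenation

Corrected query:
SELECT author || ': ' || title AS label FROM books

Result:
label                             
----------------------------------
Orwell: 1984                      
Le Guin: The Left Hand of Darkness
Orwell: Animal Farm               
Le Guin: The Dispossessed         
Orwell: Animal Farm               
Orwell: Burmese Days              
Orwell: Burmese Days              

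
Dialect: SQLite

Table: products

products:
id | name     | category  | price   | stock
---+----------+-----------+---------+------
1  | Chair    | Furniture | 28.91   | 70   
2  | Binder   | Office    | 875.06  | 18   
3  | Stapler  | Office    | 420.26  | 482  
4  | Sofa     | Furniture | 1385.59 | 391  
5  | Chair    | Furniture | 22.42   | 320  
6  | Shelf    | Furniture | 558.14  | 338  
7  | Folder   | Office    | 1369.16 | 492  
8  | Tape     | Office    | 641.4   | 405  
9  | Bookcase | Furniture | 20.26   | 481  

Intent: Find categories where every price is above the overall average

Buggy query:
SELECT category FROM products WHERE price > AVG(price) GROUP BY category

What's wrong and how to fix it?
Bug: WHERE evaluates per row before aggregation, so AVG() is unavailable

Fix: Compute the overall average in a scalar subquery and compare each group's MIN against it in HAVING

Corrected query:
SELECT category FROM products GROUP BY category HAVING MIN(price) > (SELECT AVG(price) FROM products)

Result:
(no rows)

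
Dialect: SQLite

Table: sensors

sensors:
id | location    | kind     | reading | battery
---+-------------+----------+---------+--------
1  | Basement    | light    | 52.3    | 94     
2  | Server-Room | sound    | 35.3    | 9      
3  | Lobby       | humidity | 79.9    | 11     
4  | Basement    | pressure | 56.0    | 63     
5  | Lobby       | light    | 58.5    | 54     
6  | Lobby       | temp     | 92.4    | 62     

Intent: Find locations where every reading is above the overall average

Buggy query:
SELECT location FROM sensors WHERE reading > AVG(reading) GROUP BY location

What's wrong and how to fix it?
Bug: WHERE evaluates per row before aggregation, so AVG() is unavailable

Fix: Use a subquery for AVG and a HAVING MIN(...) filter so the condition holds for every row in the group

Corrected query:
SELECT location FROM sensors GROUP BY location HAVING MIN(reading) > (SELECT AVG(reading) FROM sensors)

Result:
(no rows)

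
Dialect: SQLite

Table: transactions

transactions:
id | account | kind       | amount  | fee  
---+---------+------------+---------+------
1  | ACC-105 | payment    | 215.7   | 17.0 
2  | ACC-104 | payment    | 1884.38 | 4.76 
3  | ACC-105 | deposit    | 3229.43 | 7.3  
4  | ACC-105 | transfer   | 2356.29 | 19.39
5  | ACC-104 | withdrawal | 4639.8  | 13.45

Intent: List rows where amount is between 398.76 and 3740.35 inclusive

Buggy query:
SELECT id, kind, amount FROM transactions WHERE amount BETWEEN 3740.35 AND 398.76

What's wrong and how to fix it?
Bug: BETWEEN expects the lower bound first; with 3740.35 AND 398.76 the range is empty

Fix: Write BETWEEN 398.76 AND 3740.35

Corrected query:
SELECT id, kind, amount FROM transactions WHERE amount BETWEEN 398.76 AND 3740.35

Result:
id | kind     | amount 
---+----------+--------
2  | payment  | 1884.38
3  | deposit  | 3229.43
4  | transfer | 2356.29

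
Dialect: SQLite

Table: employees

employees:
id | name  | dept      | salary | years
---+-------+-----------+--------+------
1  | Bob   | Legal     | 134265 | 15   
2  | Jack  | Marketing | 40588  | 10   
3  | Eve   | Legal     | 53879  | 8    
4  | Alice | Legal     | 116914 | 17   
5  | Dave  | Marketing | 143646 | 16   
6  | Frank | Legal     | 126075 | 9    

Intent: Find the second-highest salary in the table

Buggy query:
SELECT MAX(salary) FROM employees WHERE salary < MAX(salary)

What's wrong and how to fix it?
Bug: MAX(salary) on the right of the comparison is an aggregate-in-WHERE error

Fix: Compute the overall MAX in a subquery, then take MAX of rows below it

Corrected query:
SELECT MAX(salary) FROM employees WHERE salary < (SELECT MAX(salary) FROM employees)

Result:
MAX(salary)
-----------
134265     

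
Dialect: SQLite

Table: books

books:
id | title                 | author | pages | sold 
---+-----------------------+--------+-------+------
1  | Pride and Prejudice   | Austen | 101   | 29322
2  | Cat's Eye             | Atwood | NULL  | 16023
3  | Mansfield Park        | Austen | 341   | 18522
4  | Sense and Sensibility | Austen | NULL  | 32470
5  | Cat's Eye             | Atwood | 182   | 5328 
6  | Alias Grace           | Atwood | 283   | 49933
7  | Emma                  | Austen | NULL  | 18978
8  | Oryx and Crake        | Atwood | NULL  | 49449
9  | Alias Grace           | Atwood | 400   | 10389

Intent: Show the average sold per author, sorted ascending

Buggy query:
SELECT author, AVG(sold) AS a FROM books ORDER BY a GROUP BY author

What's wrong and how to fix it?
Bug: GROUP BY must precede ORDER BY

Fix: Move ORDER BY to the end, after GROUP BY

Corrected query:
SELECT author, AVG(sold) AS a FROM books GROUP BY author ORDER BY a

Result:
author | a      
-------+--------
Austen | 24823  
Atwood | 26224.4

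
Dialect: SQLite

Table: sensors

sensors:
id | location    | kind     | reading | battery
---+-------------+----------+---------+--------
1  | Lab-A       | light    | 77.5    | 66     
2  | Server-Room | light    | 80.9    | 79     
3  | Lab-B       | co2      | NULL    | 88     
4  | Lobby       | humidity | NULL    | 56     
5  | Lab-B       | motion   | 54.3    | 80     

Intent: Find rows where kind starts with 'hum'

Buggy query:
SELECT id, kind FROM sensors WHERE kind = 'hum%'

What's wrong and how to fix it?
Bug: '=' compares the literal string including the % character; pattern matching needs LIKE

Fix: Use LIKE for wildcard pattern matching

Corrected query:
SELECT id, kind FROM sensors WHERE kind LIKE 'hum%'

Result:
id | kind    
---+---------
4  | humidity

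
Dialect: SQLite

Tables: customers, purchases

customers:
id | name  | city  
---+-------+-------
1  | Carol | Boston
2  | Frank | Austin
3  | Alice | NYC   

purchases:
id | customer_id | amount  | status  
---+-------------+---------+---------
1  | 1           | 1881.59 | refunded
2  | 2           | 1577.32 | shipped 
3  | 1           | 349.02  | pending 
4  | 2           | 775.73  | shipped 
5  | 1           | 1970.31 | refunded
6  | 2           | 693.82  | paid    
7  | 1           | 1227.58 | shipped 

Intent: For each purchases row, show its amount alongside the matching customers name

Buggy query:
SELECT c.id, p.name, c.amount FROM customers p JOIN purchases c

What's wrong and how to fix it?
Bug: JOIN with no ON clause produces a cartesian product; every purchases row pairs with every customers row

Fix: Add ON c.customer_id = p.id to the JOIN

Corrected query:
SELECT c.id, p.name, c.amount FROM customers p JOIN purchases c ON c.customer_id = p.id

Result:
id | name  | amount 
---+-------+--------
1  | Carol | 1881.59
2  | Frank | 1577.32
3  | Carol | 349.02 
4  | Frank | 775.73 
5  | Carol | 1970.31
6  | Frank | 693.82 
7  | Carol | 1227.58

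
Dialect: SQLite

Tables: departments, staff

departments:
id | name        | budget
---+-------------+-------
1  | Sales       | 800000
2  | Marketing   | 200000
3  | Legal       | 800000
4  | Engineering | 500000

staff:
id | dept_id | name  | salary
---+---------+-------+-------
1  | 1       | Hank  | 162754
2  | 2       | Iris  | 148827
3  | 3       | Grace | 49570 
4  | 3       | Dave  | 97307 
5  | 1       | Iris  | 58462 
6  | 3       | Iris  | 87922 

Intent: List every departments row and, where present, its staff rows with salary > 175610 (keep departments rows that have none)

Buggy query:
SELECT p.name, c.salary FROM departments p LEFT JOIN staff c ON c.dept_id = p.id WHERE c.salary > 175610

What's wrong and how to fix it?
Bug: Filtering c.salary in WHERE discards the NULL rows produced by LEFT JOIN, turning it into an inner join

Fix: Put 'c.salary > 175610' in the JOIN's ON clause instead of WHERE

Corrected query:
SELECT p.name, c.salary FROM departments p LEFT JOIN staff c ON c.dept_id = p.id AND c.salary > 175610

Result:
name        | salary
------------+-------
Sales       | NULL  
Marketing   | NULL  
Legal       | NULL  
Engineering | NULL  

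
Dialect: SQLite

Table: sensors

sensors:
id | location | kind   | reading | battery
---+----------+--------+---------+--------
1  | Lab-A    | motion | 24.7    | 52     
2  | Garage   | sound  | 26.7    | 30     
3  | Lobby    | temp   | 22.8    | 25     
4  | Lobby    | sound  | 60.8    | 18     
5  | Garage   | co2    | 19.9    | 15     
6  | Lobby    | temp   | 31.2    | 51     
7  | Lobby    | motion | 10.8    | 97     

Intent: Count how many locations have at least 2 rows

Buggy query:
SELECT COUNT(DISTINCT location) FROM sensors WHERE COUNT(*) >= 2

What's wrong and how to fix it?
Bug: COUNT(*) cannot appear in WHERE; the per-group count doesn't exist yet

Fix: Use a subquery that GROUPs and filters with HAVING, then count its rows

Corrected query:
SELECT COUNT(*) FROM (SELECT location FROM sensors GROUP BY location HAVING COUNT(*) >= 2)

Result:
COUNT(*)
--------
2       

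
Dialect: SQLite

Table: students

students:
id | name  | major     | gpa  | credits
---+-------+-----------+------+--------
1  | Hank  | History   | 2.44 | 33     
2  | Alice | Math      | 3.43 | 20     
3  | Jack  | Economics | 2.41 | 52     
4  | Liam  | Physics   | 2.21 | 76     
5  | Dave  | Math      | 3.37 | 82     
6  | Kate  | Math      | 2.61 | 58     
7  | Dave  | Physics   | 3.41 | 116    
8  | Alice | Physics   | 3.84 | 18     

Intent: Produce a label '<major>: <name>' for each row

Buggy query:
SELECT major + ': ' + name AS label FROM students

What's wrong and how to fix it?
Bug: SQLite uses || for string concatenation; + coerces text to numbers (yielding 0)

Fix: Replace + with || to concatenate text

Corrected query:
SELECT major || ': ' || name AS label FROM students

Result:
label          
---------------
History: Hank  
Math: Alice    
Economics: Jack
Physics: Liam  
Math: Dave     
Math: Kate     
Physics: Dave  
Physics: Alice 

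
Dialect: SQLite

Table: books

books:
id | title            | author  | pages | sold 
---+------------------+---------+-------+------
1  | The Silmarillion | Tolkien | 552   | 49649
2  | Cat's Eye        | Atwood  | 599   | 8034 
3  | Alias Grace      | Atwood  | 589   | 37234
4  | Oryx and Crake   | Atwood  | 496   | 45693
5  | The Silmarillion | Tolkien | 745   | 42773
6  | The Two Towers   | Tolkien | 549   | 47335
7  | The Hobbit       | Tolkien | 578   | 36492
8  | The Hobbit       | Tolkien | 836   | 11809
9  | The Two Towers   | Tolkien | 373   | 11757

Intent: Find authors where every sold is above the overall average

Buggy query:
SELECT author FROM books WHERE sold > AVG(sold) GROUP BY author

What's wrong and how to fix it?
Bug: AVG() is an aggregate; it can't sit directly in WHERE

Fix: Use a subquery for AVG and a HAVING MIN(...) filter so the condition holds for every row in the group

Corrected query:
SELECT author FROM books GROUP BY author HAVING MIN(sold) > (SELECT AVG(sold) FROM books)

Result:
(no rows)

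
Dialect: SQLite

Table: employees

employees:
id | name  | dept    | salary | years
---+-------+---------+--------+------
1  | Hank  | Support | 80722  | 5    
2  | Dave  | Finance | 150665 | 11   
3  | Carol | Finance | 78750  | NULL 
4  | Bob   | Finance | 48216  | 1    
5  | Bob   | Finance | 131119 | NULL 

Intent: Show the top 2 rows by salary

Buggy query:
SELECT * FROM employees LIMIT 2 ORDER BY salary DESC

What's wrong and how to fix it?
Bug: LIMIT must come after ORDER BY

Fix: Swap the clauses: ORDER BY first, then LIMIT

Corrected query:
SELECT * FROM employees ORDER BY salary DESC LIMIT 2

Result:
id | name | dept    | salary | years
---+------+---------+--------+------
2  | Dave | Finance | 150665 | 11   
5  | Bob  | Finance | 131119 | NULL 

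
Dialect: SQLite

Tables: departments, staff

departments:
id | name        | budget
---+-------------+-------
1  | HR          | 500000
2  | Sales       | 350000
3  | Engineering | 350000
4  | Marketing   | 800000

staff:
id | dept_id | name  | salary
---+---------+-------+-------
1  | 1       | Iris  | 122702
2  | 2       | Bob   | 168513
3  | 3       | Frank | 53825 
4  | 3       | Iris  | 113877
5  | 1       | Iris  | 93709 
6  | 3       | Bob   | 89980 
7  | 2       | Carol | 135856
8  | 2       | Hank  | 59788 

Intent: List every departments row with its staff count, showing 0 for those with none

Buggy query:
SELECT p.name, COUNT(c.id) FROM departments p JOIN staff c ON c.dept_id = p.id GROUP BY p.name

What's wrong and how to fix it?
Bug: INNER JOIN drops departments rows that have no matching staff rows

Fix: Use LEFT JOIN so parents without children still appear (COUNT(c.id) gives 0)

Corrected query:
SELECT p.name, COUNT(c.id) FROM departments p LEFT JOIN staff c ON c.dept_id = p.id GROUP BY p.name

Result:
name        | COUNT(c.id)
------------+------------
Engineering | 3          
HR          | 2          
Marketing   | 0          
Sales       | 3          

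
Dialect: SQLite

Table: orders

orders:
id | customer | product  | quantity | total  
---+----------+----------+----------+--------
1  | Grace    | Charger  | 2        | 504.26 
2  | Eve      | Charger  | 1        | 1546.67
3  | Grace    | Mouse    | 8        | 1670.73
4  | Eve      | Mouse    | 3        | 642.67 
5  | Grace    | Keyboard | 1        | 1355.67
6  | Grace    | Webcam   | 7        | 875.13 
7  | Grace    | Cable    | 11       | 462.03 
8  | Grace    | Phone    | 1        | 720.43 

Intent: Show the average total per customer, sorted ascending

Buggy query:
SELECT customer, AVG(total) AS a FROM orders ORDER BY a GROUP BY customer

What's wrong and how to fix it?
Bug: ORDER BY appears before GROUP BY; SQL clause order requires GROUP BY first

Fix: Reorder: SELECT … FROM … GROUP BY … ORDER BY …

Corrected query:
SELECT customer, AVG(total) AS a FROM orders GROUP BY customer ORDER BY a

Result:
customer | a      
---------+--------
Grace    | 931.375
Eve      | 1094.67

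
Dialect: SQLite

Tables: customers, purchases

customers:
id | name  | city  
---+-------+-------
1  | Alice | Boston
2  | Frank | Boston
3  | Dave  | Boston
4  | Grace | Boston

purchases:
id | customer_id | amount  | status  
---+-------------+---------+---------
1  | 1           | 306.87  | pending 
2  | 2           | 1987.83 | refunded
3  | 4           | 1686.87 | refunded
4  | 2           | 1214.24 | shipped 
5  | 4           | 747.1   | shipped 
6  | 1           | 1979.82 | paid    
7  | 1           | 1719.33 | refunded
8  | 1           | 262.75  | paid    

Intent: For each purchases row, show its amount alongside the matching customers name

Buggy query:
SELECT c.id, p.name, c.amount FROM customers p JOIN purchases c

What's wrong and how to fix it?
Bug: JOIN with no ON clause produces a cartesian product; every purchases row pairs with every customers row

Fix: Add ON c.customer_id = p.id to the JOIN

Corrected query:
SELECT c.id, p.name, c.amount FROM customers p JOIN purchases c ON c.customer_id = p.id

Result:
id | name  | amount 
---+-------+--------
1  | Alice | 306.87 
2  | Frank | 1987.83
3  | Grace | 1686.87
4  | Frank | 1214.24
5  | Grace | 747.1  
6  | Alice | 1979.82
7  | Alice | 1719.33
8  | Alice | 262.75 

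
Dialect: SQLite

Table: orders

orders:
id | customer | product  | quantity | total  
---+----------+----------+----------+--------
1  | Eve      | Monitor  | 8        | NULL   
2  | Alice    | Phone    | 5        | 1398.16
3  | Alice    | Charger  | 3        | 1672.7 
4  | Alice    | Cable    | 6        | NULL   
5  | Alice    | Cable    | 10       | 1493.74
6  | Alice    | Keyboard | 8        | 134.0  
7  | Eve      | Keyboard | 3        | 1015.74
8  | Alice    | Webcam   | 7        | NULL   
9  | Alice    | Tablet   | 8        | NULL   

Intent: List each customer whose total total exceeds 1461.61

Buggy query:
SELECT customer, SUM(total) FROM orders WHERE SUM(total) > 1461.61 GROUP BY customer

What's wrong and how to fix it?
Bug: WHERE runs before GROUP BY, so aggregates aren't available there

Fix: Move the aggregate condition to a HAVING clause

Corrected query:
SELECT customer, SUM(total) FROM orders GROUP BY customer HAVING SUM(total) > 1461.61

Result:
customer | SUM(total)
---------+-----------
Alice    | 4698.6    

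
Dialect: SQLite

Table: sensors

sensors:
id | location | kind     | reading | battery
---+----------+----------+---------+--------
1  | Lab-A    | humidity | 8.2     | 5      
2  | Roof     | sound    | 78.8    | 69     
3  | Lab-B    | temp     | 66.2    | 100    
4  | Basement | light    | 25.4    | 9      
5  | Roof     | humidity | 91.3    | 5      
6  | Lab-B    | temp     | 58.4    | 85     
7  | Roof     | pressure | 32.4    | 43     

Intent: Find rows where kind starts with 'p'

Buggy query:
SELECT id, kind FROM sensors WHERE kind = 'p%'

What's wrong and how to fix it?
Bug: '=' compares the literal string including the % character; pattern matching needs LIKE

Fix: Use LIKE for wildcard pattern matching

Corrected query:
SELECT id, kind FROM sensors WHERE kind LIKE 'p%'

Result:
id | kind    
---+---------
7  | pressure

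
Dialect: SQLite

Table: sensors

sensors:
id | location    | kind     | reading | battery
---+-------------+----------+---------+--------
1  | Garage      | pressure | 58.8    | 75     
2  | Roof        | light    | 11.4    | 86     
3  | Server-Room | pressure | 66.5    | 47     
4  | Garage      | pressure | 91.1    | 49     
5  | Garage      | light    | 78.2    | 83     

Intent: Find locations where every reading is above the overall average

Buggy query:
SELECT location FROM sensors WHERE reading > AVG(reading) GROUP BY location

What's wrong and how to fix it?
Bug: AVG() is an aggregate; it can't sit directly in WHERE

Fix: Compute the overall average in a scalar subquery and compare each group's MIN against it in HAVING

Corrected query:
SELECT location FROM sensors GROUP BY location HAVING MIN(reading) > (SELECT AVG(reading) FROM sensors)

Result:
location   
-----------
Server-Room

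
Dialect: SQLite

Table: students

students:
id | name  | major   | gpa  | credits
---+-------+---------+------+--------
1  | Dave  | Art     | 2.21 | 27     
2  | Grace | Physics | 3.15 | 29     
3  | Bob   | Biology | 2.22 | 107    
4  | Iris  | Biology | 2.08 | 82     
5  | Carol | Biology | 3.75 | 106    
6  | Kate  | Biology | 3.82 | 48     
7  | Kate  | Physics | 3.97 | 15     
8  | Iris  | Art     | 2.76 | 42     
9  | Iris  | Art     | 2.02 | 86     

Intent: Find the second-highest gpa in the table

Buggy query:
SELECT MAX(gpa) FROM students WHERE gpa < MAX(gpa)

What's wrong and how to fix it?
Bug: MAX(gpa) on the right of the comparison is an aggregate-in-WHERE error

Fix: Compute the overall MAX in a subquery, then take MAX of rows below it

Corrected query:
SELECT MAX(gpa) FROM students WHERE gpa < (SELECT MAX(gpa) FROM students)

Result:
MAX(gpa)
--------
3.82    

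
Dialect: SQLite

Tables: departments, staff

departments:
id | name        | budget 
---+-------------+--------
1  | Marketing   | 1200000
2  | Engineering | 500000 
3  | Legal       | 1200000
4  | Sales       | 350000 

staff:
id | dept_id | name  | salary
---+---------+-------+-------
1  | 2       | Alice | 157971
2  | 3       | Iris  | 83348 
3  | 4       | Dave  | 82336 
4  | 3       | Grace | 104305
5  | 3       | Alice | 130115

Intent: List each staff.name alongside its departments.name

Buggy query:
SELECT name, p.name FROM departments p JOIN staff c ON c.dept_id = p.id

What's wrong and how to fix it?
Bug: Both tables have a 'name' column; the unqualified reference is ambiguous

Fix: Prefix ambiguous columns with the table alias

Corrected query:
SELECT c.name, p.name FROM departments p JOIN staff c ON c.dept_id = p.id

Result:
name  | name       
------+------------
Alice | Engineering
Iris  | Legal      
Dave  | Sales      
Grace | Legal      
Alice | Legal      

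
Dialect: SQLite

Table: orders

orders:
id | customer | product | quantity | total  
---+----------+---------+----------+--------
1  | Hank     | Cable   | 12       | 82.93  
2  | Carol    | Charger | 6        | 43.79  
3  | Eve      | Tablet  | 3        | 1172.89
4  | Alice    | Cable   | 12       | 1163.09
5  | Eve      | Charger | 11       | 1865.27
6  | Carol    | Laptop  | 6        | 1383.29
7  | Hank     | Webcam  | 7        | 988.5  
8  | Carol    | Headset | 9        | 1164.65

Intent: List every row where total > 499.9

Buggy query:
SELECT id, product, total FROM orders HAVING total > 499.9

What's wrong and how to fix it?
Bug: This is a non-aggregate query (no GROUP BY, no aggregates), so in SQLite the HAVING clause is invalid here; a row-level condition belongs in WHERE

Fix: Use WHERE for row-level filtering

Corrected query:
SELECT id, product, total FROM orders WHERE total > 499.9

Result:
id | product | total  
---+---------+--------
3  | Tablet  | 1172.89
4  | Cable   | 1163.09
5  | Charger | 1865.27
6  | Laptop  | 1383.29
7  | Webcam  | 988.5  
8  | Headset | 1164.65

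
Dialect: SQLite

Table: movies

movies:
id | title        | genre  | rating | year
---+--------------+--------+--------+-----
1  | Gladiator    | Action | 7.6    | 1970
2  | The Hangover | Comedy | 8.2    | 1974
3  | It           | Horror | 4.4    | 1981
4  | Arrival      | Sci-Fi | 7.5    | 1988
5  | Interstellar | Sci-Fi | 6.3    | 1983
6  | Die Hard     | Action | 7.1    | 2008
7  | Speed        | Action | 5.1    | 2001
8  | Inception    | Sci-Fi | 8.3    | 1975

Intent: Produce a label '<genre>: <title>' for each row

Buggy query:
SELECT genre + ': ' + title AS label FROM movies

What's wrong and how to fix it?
Bug: '+' is numeric addition; on text columns SQLite converts them to 0 instead of concatenating

Fix: Use the || operator for string concatenation

Corrected query:
SELECT genre || ': ' || title AS label FROM movies

Result:
label               
--------------------
Action: Gladiator   
Comedy: The Hangover
Horror: It          
Sci-Fi: Arrival     
Sci-Fi: Interstellar
Action: Die Hard    
Action: Speed       
Sci-Fi: Inception   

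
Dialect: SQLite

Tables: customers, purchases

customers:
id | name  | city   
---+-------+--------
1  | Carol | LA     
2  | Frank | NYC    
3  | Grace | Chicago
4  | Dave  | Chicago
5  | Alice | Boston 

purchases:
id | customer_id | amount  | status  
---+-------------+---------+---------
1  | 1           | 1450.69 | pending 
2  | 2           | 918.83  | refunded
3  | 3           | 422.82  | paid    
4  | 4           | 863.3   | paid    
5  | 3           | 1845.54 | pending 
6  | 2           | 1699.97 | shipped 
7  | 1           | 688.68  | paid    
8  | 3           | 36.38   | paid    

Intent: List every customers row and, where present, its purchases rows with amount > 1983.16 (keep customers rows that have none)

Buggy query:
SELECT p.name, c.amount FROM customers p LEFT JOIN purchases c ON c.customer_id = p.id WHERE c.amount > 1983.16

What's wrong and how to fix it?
Bug: A WHERE condition on the right-hand table after LEFT JOIN drops unmatched parents

Fix: Move the right-table condition into the ON clause so unmatched parents are kept

Corrected query:
SELECT p.name, c.amount FROM customers p LEFT JOIN purchases c ON c.customer_id = p.id AND c.amount > 1983.16

Result:
name  | amount
------+-------
Carol | NULL  
Frank | NULL  
Grace | NULL  
Dave  | NULL  
Alice | NULL  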